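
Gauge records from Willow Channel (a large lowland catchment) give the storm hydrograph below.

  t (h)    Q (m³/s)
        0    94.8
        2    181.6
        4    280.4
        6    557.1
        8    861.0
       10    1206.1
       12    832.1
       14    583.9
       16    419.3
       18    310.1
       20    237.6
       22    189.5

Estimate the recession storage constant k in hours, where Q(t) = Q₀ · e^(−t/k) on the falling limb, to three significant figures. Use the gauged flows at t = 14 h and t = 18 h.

k ≈ 6.32 h

On the falling limb, Q drops from 583.9 to 310.1 m³/s between t = 14 h and t = 18 h (Δt = 4 h).
k = −Δt / ln(Q₂/Q₁) = −4 / ln(310.1/583.9) = 6.32 h.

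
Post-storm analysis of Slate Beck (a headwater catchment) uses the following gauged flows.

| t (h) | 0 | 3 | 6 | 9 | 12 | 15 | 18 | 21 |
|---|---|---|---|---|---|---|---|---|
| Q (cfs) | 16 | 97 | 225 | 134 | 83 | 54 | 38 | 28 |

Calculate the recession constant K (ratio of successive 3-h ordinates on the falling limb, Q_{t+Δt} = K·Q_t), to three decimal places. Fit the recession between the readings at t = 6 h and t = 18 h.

Using the recession-limb readings at t = 6 h and t = 18 h: Q falls from 225 to 38 cfs over 4 intervals.
K = (Q₂/Q₁)^(1/4) = (38/225)^(1/4) = 0.641.

K ≈ 0.641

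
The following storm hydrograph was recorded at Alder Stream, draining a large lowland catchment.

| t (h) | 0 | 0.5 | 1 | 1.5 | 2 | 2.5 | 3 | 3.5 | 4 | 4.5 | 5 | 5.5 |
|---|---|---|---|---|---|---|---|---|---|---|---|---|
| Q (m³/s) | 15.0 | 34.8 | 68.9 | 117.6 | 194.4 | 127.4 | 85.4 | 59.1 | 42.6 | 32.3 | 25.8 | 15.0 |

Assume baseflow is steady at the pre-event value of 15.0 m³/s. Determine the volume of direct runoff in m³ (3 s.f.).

Direct-runoff ordinates (Q − Q_b): 0.0, 19.8, 53.9, 102.6, 179.4, 112.4, 70.4, 44.1, 27.6, 17.3, 10.8, 0.0 m³/s.
ΣQ_DR = 638.3 m³/s.
With Δt = 0.5 h = 1800 s, V = ΣQ_DR · Δt = 638.3 × 1800 = 1.15 × 10^6 m³.

V ≈ 1.15 × 10^6 m³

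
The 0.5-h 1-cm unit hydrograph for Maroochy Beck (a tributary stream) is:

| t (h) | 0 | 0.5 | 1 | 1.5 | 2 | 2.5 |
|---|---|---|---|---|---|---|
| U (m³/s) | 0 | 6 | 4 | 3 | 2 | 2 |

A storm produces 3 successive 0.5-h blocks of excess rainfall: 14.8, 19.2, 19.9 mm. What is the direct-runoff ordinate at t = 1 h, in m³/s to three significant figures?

Q ≈ 17.4 m³/s

By discrete convolution, Q_j = Σ (P_i / 10 mm) · U_{j−i}.
At t = 1 h (j=2): Q = (14.8/10)·4 + (19.2/10)·6 + (19.9/10)·0 = 17.4 m³/s.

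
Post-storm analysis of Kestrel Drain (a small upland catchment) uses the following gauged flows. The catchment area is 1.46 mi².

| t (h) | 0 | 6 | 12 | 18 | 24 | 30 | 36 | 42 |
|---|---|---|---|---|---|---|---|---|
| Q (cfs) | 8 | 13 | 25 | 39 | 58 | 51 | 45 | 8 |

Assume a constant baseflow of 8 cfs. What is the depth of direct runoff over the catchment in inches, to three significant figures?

Direct runoff: 0.0, 5.0, 17.0, 31.0, 50.0, 43.0, 37.0, 0.0 cfs; ΣQ_DR = 183.0 cfs.
V = ΣQ_DR · Δt = 183.0 × 21600 s = 3.953 × 10^6 ft³.
Over A = 1.46 mi², depth = V / A = 1.17 in.

d ≈ 1.17 in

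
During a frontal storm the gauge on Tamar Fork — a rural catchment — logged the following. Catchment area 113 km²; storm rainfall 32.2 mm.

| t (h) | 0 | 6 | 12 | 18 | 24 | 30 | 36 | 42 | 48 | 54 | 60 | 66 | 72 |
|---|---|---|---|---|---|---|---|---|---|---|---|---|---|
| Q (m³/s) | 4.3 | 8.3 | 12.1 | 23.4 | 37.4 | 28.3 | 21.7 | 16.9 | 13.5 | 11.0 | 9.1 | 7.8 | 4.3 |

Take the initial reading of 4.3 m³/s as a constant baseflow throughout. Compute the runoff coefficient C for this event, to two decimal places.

C ≈ 0.84

ΣQ_DR = 142.2 m³/s; V = ΣQ_DR·Δt = 3.072 × 10^6 m³.
Runoff depth d = V / A = 27.18 mm.
C = d / P = 27.18 / 32.2 = 0.84.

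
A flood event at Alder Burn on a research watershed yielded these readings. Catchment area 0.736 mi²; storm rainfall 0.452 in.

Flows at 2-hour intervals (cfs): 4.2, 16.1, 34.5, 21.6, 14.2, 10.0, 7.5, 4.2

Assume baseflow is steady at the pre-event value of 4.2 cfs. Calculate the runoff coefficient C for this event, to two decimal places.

C ≈ 0.73

ΣQ_DR = 78.70 cfs; V = ΣQ_DR·Δt = 5.666 × 10^5 ft³.
Runoff depth d = V / A = 0.3314 in.
C = d / P = 0.3314 / 0.452 = 0.73.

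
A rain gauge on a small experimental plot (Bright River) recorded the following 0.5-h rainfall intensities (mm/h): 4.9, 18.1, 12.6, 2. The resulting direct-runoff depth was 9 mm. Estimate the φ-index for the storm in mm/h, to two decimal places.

Only the 2 blocks with intensity above φ contribute runoff: 18.1, 12.6 mm/h.
Σ(I−φ)·Δt = d  ⇒  (18.1+12.6 − 2φ)·0.5 = 9
φ = (30.70 − 9/0.5) / 2 = 6.35 mm/h.

φ ≈ 6.35 mm/h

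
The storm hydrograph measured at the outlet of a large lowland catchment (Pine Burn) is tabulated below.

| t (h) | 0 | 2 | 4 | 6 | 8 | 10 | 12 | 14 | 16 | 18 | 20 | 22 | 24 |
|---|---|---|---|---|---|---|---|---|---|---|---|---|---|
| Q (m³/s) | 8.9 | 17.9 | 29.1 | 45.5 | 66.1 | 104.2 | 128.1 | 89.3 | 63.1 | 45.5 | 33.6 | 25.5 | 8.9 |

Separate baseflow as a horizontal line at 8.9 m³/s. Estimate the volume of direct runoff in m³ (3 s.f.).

Direct-runoff ordinates (Q − Q_b): 0.0, 9.0, 20.2, 36.6, 57.2, 95.3, 119.2, 80.4, 54.2, 36.6, 24.7, 16.6, 0.0 m³/s.
ΣQ_DR = 550.0 m³/s.
With Δt = 2 h = 7200 s, V = ΣQ_DR · Δt = 550.0 × 7200 = 3.96 × 10^6 m³.

V ≈ 3.96 × 10^6 m³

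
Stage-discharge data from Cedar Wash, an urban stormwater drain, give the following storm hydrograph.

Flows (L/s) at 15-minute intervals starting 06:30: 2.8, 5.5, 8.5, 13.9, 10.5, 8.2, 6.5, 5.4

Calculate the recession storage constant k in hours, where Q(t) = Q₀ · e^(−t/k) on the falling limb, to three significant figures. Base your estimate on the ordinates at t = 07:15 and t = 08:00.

k ≈ 0.987 h

On the falling limb, Q drops from 13.9 to 6.5 L/s between t = 07:15 and t = 08:00 (Δt = 0.75 h).
k = −Δt / ln(Q₂/Q₁) = −0.75 / ln(6.5/13.9) = 0.987 h.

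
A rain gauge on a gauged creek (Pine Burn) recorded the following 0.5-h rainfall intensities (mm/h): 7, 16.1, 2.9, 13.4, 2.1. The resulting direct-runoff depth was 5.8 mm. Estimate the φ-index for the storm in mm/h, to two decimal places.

Only the 2 blocks with intensity above φ contribute runoff: 16.1, 13.4 mm/h.
Σ(I−φ)·Δt = d  ⇒  (16.1+13.4 − 2φ)·0.5 = 5.8
φ = (29.50 − 5.8/0.5) / 2 = 8.95 mm/h.

φ ≈ 8.95 mm/h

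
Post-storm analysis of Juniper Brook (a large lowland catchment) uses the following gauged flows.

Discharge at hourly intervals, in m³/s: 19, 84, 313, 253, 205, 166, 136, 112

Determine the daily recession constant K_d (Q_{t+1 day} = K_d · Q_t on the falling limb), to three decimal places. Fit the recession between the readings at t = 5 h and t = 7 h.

Between t = 5 h and t = 7 h the flow falls from 166 to 112 m³/s over 2×1 h = 2 h.
Per-interval ratio K = (112/166)^(1/2) = 0.8214; K_d = K^(24/1) = 0.009.

K_d ≈ 0.009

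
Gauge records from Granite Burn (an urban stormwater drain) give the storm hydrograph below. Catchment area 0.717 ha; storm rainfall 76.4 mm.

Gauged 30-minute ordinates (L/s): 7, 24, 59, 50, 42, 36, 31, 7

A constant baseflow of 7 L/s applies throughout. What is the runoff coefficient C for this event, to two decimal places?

C ≈ 0.66

ΣQ_DR = 200.0 L/s; V = ΣQ_DR·Δt = 3.600 × 10^5 L.
Runoff depth d = V / A = 50.21 mm.
C = d / P = 50.21 / 76.4 = 0.66.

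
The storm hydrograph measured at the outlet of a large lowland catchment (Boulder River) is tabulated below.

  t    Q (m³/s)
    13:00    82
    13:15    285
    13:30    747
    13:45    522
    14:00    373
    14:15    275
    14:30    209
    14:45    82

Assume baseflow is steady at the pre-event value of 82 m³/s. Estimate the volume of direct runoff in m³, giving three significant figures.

V ≈ 1.73 × 10^6 m³

Direct-runoff ordinates (Q − Q_b): 0.0, 203.0, 665.0, 440.0, 291.0, 193.0, 127.0, 0.0 m³/s.
ΣQ_DR = 1919 m³/s.
With Δt = 0.25 h = 900 s, V = ΣQ_DR · Δt = 1919 × 900 = 1.73 × 10^6 m³.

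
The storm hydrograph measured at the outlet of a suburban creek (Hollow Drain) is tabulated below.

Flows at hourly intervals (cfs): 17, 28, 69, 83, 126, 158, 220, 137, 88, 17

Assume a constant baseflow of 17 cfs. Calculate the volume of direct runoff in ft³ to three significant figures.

Direct-runoff ordinates (Q − Q_b): 0.0, 11.0, 52.0, 66.0, 109.0, 141.0, 203.0, 120.0, 71.0, 0.0 cfs.
ΣQ_DR = 773.0 cfs.
With Δt = 1 h = 3600 s, V = ΣQ_DR · Δt = 773.0 × 3600 = 2.78 × 10^6 ft³.

V ≈ 2.78 × 10^6 ft³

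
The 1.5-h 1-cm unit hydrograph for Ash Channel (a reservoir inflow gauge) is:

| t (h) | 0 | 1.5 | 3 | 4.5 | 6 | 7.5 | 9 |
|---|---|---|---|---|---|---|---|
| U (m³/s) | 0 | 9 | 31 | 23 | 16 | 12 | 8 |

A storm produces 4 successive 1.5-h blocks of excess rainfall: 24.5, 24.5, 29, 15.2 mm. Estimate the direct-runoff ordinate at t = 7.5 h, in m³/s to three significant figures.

Q ≈ 182 m³/s

By discrete convolution, Q_j = Σ (P_i / 10 mm) · U_{j−i}.
At t = 7.5 h (j=5): Q = (24.5/10)·12 + (24.5/10)·16 + (29/10)·23 + (15.2/10)·31 = 182 m³/s.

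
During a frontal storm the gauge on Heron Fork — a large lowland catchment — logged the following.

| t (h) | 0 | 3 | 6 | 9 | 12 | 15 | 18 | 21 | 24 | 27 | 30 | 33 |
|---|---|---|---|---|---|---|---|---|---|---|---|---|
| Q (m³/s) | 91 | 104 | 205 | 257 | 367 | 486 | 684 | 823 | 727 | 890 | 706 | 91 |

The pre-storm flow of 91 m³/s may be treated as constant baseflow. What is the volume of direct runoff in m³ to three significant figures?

V ≈ 4.69 × 10^7 m³

Direct-runoff ordinates (Q − Q_b): 0.0, 13.0, 114.0, 166.0, 276.0, 395.0, 593.0, 732.0, 636.0, 799.0, 615.0, 0.0 m³/s.
ΣQ_DR = 4339 m³/s.
With Δt = 3 h = 10800 s, V = ΣQ_DR · Δt = 4339 × 10800 = 4.69 × 10^7 m³.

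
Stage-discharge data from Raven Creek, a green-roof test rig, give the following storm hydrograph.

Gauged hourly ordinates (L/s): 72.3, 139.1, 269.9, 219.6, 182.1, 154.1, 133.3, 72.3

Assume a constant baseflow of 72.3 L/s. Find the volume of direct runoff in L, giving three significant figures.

V ≈ 2.39 × 10^6 L

Direct-runoff ordinates (Q − Q_b): 0.0, 66.8, 197.6, 147.3, 109.8, 81.8, 61.0, 0.0 L/s.
ΣQ_DR = 664.3 L/s.
With Δt = 1 h = 3600 s, V = ΣQ_DR · Δt = 664.3 × 3600 = 2.39 × 10^6 L.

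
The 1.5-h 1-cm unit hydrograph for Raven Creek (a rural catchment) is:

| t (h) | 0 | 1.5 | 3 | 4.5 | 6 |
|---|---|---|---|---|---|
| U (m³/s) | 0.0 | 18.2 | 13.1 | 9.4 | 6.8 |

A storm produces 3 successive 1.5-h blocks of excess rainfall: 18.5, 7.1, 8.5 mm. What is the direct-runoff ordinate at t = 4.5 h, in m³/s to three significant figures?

By discrete convolution, Q_j = Σ (P_i / 10 mm) · U_{j−i}.
At t = 4.5 h (j=3): Q = (18.5/10)·9.4 + (7.1/10)·13.1 + (8.5/10)·18.2 = 42.2 m³/s.

Q ≈ 42.2 m³/s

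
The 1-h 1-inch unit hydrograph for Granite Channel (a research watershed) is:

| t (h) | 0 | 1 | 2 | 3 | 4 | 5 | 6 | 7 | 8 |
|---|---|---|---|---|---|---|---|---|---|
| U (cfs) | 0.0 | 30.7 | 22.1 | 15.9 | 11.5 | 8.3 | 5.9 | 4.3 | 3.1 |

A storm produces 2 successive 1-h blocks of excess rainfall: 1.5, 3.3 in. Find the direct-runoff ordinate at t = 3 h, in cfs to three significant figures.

Q ≈ 96.8 cfs

By discrete convolution, Q_j = Σ (P_i / 1 in) · U_{j−i}.
At t = 3 h (j=3): Q = (1.5/1)·15.9 + (3.3/1)·22.1 = 96.8 cfs.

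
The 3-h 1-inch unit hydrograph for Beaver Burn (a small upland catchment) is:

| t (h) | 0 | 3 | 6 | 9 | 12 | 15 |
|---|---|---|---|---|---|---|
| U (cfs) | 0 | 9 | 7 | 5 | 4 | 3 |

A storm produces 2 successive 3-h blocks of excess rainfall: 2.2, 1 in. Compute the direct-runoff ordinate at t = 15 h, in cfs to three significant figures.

By discrete convolution, Q_j = Σ (P_i / 1 in) · U_{j−i}.
At t = 15 h (j=5): Q = (2.2/1)·3 + (1/1)·4 = 10.6 cfs.

Q ≈ 10.6 cfs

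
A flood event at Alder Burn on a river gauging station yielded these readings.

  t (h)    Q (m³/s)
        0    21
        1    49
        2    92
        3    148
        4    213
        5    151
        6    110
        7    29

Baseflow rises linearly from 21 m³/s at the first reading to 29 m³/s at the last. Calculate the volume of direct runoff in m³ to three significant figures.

Direct-runoff ordinates (Q − Q_b): 0.00, 26.86, 68.71, 123.57, 187.43, 124.29, 82.14, 0.00 m³/s.
ΣQ_DR = 613.0 m³/s.
With Δt = 1 h = 3600 s, V = ΣQ_DR · Δt = 613.0 × 3600 = 2.21 × 10^6 m³.

V ≈ 2.21 × 10^6 m³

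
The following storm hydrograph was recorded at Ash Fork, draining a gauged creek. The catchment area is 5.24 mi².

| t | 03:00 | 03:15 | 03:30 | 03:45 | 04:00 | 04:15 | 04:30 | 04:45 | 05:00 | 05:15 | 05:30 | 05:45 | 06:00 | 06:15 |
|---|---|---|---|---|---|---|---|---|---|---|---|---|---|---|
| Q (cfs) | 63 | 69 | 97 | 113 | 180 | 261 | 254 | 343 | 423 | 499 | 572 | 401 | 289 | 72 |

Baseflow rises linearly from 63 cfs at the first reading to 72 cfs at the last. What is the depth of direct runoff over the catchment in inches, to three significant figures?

Direct runoff: 0.00, 5.31, 32.62, 47.92, 114.23, 194.54, 186.85, 275.15, 354.46, 429.77, 502.08, 330.38, 217.69, 0.00 cfs; ΣQ_DR = 2691 cfs.
V = ΣQ_DR · Δt = 2691 × 900 s = 2.422 × 10^6 ft³.
Over A = 5.24 mi², depth = V / A = 0.199 in.

d ≈ 0.199 in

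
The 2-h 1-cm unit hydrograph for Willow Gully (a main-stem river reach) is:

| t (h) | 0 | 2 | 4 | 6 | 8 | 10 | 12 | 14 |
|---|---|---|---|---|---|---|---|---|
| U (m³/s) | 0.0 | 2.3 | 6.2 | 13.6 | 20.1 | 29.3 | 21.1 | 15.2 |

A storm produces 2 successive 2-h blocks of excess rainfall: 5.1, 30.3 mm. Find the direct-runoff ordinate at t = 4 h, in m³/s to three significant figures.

Q ≈ 10.1 m³/s

By discrete convolution, Q_j = Σ (P_i / 10 mm) · U_{j−i}.
At t = 4 h (j=2): Q = (5.1/10)·6.2 + (30.3/10)·2.3 = 10.1 m³/s.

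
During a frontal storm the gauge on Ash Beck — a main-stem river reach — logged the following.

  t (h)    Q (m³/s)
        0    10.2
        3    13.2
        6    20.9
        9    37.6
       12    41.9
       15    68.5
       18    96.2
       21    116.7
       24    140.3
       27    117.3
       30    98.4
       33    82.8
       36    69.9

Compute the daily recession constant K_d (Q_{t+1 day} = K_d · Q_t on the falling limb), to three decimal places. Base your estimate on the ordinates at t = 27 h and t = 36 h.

Between t = 27 h and t = 36 h the flow falls from 117.3 to 69.9 m³/s over 3×3 h = 9 h.
Per-interval ratio K = (69.9/117.3)^(1/3) = 0.8415; K_d = K^(24/3) = 0.251.

K_d ≈ 0.251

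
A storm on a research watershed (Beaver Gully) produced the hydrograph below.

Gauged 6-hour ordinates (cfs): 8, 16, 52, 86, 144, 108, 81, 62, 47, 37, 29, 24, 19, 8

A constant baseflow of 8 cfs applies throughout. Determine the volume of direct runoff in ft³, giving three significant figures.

V ≈ 1.32 × 10^7 ft³

Direct-runoff ordinates (Q − Q_b): 0.0, 8.0, 44.0, 78.0, 136.0, 100.0, 73.0, 54.0, 39.0, 29.0, 21.0, 16.0, 11.0, 0.0 cfs.
ΣQ_DR = 609.0 cfs.
With Δt = 6 h = 21600 s, V = ΣQ_DR · Δt = 609.0 × 21600 = 1.32 × 10^7 ft³.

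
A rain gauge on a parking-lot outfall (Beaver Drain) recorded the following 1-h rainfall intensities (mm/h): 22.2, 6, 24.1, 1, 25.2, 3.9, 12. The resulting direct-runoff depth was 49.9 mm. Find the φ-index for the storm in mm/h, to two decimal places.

φ ≈ 8.40 mm/h

Only the 4 blocks with intensity above φ contribute runoff: 22.2, 24.1, 25.2, 12 mm/h.
Σ(I−φ)·Δt = d  ⇒  (22.2+24.1+25.2+12 − 4φ)·1 = 49.9
φ = (83.50 − 49.9/1) / 4 = 8.40 mm/h.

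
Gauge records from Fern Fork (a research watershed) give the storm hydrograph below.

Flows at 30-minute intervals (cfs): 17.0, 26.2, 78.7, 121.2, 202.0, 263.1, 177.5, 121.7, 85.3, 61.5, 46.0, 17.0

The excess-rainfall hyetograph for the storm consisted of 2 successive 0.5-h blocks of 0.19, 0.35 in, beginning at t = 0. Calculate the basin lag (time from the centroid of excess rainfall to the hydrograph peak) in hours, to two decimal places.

Centroid of excess rainfall: t_c = Σ P_i·t̄_i / ΣP_i = 0.5741 h (block centres at 0.25, 0.75 h).
Hydrograph peak occurs at t = 2.5 h, so basin lag t_L = 2.5 − 0.5741 = 1.93 h.

t_L ≈ 1.93 h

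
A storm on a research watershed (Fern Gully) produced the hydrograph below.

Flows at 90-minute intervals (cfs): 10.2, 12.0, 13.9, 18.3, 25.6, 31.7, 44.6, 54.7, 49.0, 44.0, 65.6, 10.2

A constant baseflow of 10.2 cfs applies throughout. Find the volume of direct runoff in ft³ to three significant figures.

V ≈ 1.39 × 10^6 ft³

Direct-runoff ordinates (Q − Q_b): 0.0, 1.8, 3.7, 8.1, 15.4, 21.5, 34.4, 44.5, 38.8, 33.8, 55.4, 0.0 cfs.
ΣQ_DR = 257.4 cfs.
With Δt = 1.5 h = 5400 s, V = ΣQ_DR · Δt = 257.4 × 5400 = 1.39 × 10^6 ft³.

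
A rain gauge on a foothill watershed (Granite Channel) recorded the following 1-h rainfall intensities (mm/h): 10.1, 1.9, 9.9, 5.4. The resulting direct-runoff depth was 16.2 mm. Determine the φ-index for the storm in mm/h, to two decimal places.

φ ≈ 3.07 mm/h

Only the 3 blocks with intensity above φ contribute runoff: 10.1, 9.9, 5.4 mm/h.
Σ(I−φ)·Δt = d  ⇒  (10.1+9.9+5.4 − 3φ)·1 = 16.2
φ = (25.40 − 16.2/1) / 3 = 3.07 mm/h.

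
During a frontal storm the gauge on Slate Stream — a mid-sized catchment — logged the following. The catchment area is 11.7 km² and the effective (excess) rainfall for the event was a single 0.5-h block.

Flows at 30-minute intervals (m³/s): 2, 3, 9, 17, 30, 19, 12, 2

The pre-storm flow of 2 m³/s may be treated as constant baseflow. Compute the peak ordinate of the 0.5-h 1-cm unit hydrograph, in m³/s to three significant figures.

U_p ≈ 23.3 m³/s

Direct runoff: 0.0, 1.0, 7.0, 15.0, 28.0, 17.0, 10.0, 0.0 m³/s; ΣQ_DR = 78.00 m³/s, peak = 28.0 m³/s.
Runoff depth d = ΣQ_DR·Δt / A = 78.00 × 1800 / (11.7 km²) = 12.00 mm.
The 1-cm UH is the DRH scaled by (10 mm)/d, so U_p = 28.0 × 10/12.00 = 23.3 m³/s.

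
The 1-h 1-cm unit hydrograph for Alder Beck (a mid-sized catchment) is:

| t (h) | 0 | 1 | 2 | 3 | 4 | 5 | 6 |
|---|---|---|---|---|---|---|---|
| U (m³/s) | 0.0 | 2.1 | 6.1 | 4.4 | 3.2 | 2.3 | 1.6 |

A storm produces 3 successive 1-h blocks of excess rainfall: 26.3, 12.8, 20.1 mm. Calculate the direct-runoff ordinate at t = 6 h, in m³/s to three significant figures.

Q ≈ 13.6 m³/s

By discrete convolution, Q_j = Σ (P_i / 10 mm) · U_{j−i}.
At t = 6 h (j=6): Q = (26.3/10)·1.6 + (12.8/10)·2.3 + (20.1/10)·3.2 = 13.6 m³/s.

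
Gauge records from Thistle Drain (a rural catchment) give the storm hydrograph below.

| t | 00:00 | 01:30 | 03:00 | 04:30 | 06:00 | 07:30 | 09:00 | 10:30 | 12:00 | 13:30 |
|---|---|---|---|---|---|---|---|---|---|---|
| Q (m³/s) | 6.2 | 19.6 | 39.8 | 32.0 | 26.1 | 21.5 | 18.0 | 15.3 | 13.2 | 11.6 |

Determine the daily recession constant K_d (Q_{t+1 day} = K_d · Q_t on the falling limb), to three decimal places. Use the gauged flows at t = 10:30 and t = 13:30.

K_d ≈ 0.109

Between t = 10:30 and t = 13:30 the flow falls from 15.3 to 11.6 m³/s over 2×1.5 h = 3 h.
Per-interval ratio K = (11.6/15.3)^(1/2) = 0.8707; K_d = K^(24/1.5) = 0.109.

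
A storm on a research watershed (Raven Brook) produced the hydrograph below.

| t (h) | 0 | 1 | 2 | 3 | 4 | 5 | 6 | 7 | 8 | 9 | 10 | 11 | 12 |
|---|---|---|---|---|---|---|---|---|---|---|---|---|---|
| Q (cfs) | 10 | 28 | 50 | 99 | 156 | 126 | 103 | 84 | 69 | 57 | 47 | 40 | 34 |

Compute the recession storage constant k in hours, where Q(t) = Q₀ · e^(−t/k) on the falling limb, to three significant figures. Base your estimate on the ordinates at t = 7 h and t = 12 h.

On the falling limb, Q drops from 84 to 34 cfs between t = 7 h and t = 12 h (Δt = 5 h).
k = −Δt / ln(Q₂/Q₁) = −5 / ln(34/84) = 5.53 h.

k ≈ 5.53 h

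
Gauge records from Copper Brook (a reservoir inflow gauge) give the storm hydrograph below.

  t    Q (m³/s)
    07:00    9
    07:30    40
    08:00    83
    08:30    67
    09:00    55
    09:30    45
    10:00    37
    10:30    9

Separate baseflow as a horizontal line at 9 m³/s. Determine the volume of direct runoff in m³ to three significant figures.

Direct-runoff ordinates (Q − Q_b): 0.0, 31.0, 74.0, 58.0, 46.0, 36.0, 28.0, 0.0 m³/s.
ΣQ_DR = 273.0 m³/s.
With Δt = 0.5 h = 1800 s, V = ΣQ_DR · Δt = 273.0 × 1800 = 4.91 × 10^5 m³.

V ≈ 4.91 × 10^5 m³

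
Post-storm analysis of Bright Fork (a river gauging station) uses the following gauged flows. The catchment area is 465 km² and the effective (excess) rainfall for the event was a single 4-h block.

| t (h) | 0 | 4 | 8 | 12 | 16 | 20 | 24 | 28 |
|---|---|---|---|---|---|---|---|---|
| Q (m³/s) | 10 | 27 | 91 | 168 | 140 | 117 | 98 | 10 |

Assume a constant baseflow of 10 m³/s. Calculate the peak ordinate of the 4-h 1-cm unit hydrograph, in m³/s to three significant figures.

Direct runoff: 0.0, 17.0, 81.0, 158.0, 130.0, 107.0, 88.0, 0.0 m³/s; ΣQ_DR = 581.0 m³/s, peak = 158.0 m³/s.
Runoff depth d = ΣQ_DR·Δt / A = 581.0 × 14400 / (465 km²) = 17.99 mm.
The 1-cm UH is the DRH scaled by (10 mm)/d, so U_p = 158.0 × 10/17.99 = 87.8 m³/s.

U_p ≈ 87.8 m³/s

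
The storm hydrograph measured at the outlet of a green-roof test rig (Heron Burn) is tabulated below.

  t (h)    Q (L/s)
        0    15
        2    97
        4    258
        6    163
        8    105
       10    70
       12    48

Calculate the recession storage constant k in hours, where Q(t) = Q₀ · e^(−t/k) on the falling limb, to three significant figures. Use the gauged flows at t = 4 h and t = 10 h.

k ≈ 4.60 h

On the falling limb, Q drops from 258 to 70 L/s between t = 4 h and t = 10 h (Δt = 6 h).
k = −Δt / ln(Q₂/Q₁) = −6 / ln(70/258) = 4.60 h.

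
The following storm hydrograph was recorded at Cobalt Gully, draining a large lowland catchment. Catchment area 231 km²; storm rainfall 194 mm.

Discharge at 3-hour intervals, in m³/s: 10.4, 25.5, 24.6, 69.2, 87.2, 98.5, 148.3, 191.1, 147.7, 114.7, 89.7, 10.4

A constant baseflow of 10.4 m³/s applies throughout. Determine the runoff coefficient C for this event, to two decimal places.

ΣQ_DR = 892.5 m³/s; V = ΣQ_DR·Δt = 9.639 × 10^6 m³.
Runoff depth d = V / A = 41.73 mm.
C = d / P = 41.73 / 194 = 0.22.

C ≈ 0.22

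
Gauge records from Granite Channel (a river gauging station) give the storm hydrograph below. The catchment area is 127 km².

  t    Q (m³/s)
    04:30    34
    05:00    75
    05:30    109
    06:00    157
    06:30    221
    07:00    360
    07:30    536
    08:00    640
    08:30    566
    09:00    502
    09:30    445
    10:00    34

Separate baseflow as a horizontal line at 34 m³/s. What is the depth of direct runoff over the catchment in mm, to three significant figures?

d ≈ 46.4 mm

Direct runoff: 0.0, 41.0, 75.0, 123.0, 187.0, 326.0, 502.0, 606.0, 532.0, 468.0, 411.0, 0.0 m³/s; ΣQ_DR = 3271 m³/s.
V = ΣQ_DR · Δt = 3271 × 1800 s = 5.888 × 10^6 m³.
Over A = 127 km², depth = V / A = 46.4 mm.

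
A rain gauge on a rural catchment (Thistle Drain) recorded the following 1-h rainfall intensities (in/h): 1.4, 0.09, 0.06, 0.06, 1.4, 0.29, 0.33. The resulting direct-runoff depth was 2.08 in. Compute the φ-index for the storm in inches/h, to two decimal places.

φ ≈ 0.36 in/h

Only the 2 blocks with intensity above φ contribute runoff: 1.4, 1.4 in/h.
Σ(I−φ)·Δt = d  ⇒  (1.4+1.4 − 2φ)·1 = 2.08
φ = (2.800 − 2.08/1) / 2 = 0.36 in/h.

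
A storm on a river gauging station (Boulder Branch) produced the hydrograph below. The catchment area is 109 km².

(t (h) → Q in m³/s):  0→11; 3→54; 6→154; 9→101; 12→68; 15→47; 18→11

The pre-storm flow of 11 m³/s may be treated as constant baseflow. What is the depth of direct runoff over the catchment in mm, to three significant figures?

d ≈ 36.6 mm

Direct runoff: 0.0, 43.0, 143.0, 90.0, 57.0, 36.0, 0.0 m³/s; ΣQ_DR = 369.0 m³/s.
V = ΣQ_DR · Δt = 369.0 × 10800 s = 3.985 × 10^6 m³.
Over A = 109 km², depth = V / A = 36.6 mm.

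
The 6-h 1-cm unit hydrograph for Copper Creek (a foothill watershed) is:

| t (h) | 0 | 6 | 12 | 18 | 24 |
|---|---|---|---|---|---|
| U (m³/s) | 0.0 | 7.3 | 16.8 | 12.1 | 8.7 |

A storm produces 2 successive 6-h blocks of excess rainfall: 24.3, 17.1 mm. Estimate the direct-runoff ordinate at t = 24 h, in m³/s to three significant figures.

By discrete convolution, Q_j = Σ (P_i / 10 mm) · U_{j−i}.
At t = 24 h (j=4): Q = (24.3/10)·8.7 + (17.1/10)·12.1 = 41.8 m³/s.

Q ≈ 41.8 m³/s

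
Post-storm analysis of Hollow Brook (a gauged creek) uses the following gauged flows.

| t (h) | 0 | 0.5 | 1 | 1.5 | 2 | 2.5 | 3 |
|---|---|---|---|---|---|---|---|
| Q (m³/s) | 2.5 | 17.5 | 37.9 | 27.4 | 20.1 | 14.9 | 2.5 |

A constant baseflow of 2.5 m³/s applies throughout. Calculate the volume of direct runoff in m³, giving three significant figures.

V ≈ 1.90 × 10^5 m³

Direct-runoff ordinates (Q − Q_b): 0.0, 15.0, 35.4, 24.9, 17.6, 12.4, 0.0 m³/s.
ΣQ_DR = 105.3 m³/s.
With Δt = 0.5 h = 1800 s, V = ΣQ_DR · Δt = 105.3 × 1800 = 1.90 × 10^5 m³.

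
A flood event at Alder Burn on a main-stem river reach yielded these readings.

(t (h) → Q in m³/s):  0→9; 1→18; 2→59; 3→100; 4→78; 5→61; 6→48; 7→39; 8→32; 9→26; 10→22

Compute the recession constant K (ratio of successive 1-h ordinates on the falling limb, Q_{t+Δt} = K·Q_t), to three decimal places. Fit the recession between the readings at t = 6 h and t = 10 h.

Using the recession-limb readings at t = 6 h and t = 10 h: Q falls from 48 to 22 m³/s over 4 intervals.
K = (Q₂/Q₁)^(1/4) = (22/48)^(1/4) = 0.823.

K ≈ 0.823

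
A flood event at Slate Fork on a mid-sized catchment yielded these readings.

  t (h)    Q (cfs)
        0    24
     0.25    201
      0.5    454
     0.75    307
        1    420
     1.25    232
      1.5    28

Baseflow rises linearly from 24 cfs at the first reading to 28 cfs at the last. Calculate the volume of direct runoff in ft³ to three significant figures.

Direct-runoff ordinates (Q − Q_b): 0.00, 176.33, 428.67, 281.00, 393.33, 204.67, 0.00 cfs.
ΣQ_DR = 1484 cfs.
With Δt = 0.25 h = 900 s, V = ΣQ_DR · Δt = 1484 × 900 = 1.34 × 10^6 ft³.

V ≈ 1.34 × 10^6 ft³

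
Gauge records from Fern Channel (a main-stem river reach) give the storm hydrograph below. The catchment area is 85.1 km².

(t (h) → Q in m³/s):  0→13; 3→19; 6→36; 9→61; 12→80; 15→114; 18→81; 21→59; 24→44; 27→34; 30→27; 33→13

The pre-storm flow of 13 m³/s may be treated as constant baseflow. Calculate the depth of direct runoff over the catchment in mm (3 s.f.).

Direct runoff: 0.0, 6.0, 23.0, 48.0, 67.0, 101.0, 68.0, 46.0, 31.0, 21.0, 14.0, 0.0 m³/s; ΣQ_DR = 425.0 m³/s.
V = ΣQ_DR · Δt = 425.0 × 10800 s = 4.590 × 10^6 m³.
Over A = 85.1 km², depth = V / A = 53.9 mm.

d ≈ 53.9 mm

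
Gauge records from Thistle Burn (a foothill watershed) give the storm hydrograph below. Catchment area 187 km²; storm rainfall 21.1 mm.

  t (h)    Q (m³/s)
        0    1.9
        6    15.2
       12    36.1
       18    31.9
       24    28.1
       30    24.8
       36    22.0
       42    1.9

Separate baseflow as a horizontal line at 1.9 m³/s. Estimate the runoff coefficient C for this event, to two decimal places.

ΣQ_DR = 146.7 m³/s; V = ΣQ_DR·Δt = 3.169 × 10^6 m³.
Runoff depth d = V / A = 16.95 mm.
C = d / P = 16.95 / 21.1 = 0.80.

C ≈ 0.80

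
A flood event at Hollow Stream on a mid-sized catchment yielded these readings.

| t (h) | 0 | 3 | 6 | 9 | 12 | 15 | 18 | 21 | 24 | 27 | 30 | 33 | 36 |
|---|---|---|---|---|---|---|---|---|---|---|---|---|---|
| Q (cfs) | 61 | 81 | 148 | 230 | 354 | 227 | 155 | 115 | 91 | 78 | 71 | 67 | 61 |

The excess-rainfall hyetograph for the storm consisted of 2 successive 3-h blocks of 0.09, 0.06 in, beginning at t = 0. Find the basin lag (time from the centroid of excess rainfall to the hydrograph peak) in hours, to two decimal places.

Centroid of excess rainfall: t_c = Σ P_i·t̄_i / ΣP_i = 2.7000 h (block centres at 1.5, 4.5 h).
Hydrograph peak occurs at t = 12 h, so basin lag t_L = 12 − 2.7000 = 9.30 h.

t_L ≈ 9.30 h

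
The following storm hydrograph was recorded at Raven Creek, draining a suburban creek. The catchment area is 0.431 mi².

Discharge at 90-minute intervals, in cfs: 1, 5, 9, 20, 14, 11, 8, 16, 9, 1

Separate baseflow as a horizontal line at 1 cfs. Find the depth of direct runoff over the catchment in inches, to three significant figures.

Direct runoff: 0.0, 4.0, 8.0, 19.0, 13.0, 10.0, 7.0, 15.0, 8.0, 0.0 cfs; ΣQ_DR = 84.00 cfs.
V = ΣQ_DR · Δt = 84.00 × 5400 s = 4.536 × 10^5 ft³.
Over A = 0.431 mi², depth = V / A = 0.453 in.

d ≈ 0.453 in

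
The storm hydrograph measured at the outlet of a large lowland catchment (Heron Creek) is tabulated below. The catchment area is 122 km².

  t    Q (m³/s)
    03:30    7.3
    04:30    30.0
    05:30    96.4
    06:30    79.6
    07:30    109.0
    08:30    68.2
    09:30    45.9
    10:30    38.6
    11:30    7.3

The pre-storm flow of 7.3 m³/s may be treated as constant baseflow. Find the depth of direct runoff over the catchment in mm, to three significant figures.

d ≈ 12.3 mm

Direct runoff: 0.0, 22.7, 89.1, 72.3, 101.7, 60.9, 38.6, 31.3, 0.0 m³/s; ΣQ_DR = 416.6 m³/s.
V = ΣQ_DR · Δt = 416.6 × 3600 s = 1.500 × 10^6 m³.
Over A = 122 km², depth = V / A = 12.3 mm.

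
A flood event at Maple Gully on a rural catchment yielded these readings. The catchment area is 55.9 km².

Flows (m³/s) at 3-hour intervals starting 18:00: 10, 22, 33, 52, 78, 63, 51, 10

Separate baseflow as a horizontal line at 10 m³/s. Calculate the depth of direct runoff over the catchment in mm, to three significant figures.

Direct runoff: 0.0, 12.0, 23.0, 42.0, 68.0, 53.0, 41.0, 0.0 m³/s; ΣQ_DR = 239.0 m³/s.
V = ΣQ_DR · Δt = 239.0 × 10800 s = 2.581 × 10^6 m³.
Over A = 55.9 km², depth = V / A = 46.2 mm.

d ≈ 46.2 mm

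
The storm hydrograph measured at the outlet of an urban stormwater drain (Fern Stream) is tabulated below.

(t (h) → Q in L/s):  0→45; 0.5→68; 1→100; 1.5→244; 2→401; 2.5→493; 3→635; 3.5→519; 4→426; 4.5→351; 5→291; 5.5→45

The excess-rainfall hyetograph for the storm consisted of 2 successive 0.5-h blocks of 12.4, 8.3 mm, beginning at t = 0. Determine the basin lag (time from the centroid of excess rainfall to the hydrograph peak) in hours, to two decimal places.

t_L ≈ 2.55 h

Centroid of excess rainfall: t_c = Σ P_i·t̄_i / ΣP_i = 0.4505 h (block centres at 0.25, 0.75 h).
Hydrograph peak occurs at t = 3 h, so basin lag t_L = 3 − 0.4505 = 2.55 h.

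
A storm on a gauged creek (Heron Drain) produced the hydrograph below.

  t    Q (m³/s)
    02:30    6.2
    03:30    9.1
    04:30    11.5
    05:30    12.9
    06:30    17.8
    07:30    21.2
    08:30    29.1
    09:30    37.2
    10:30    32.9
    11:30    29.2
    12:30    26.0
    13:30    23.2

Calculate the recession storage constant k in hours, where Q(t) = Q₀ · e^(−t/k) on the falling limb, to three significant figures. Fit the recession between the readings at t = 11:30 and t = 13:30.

On the falling limb, Q drops from 29.2 to 23.2 m³/s between t = 11:30 and t = 13:30 (Δt = 2 h).
k = −Δt / ln(Q₂/Q₁) = −2 / ln(23.2/29.2) = 8.70 h.

k ≈ 8.70 h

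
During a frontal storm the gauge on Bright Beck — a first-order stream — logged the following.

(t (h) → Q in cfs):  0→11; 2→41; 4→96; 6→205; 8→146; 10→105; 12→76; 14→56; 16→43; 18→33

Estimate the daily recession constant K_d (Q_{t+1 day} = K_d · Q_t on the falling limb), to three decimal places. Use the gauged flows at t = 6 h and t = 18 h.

Between t = 6 h and t = 18 h the flow falls from 205 to 33 cfs over 6×2 h = 12 h.
Per-interval ratio K = (33/205)^(1/6) = 0.7376; K_d = K^(24/2) = 0.026.

K_d ≈ 0.026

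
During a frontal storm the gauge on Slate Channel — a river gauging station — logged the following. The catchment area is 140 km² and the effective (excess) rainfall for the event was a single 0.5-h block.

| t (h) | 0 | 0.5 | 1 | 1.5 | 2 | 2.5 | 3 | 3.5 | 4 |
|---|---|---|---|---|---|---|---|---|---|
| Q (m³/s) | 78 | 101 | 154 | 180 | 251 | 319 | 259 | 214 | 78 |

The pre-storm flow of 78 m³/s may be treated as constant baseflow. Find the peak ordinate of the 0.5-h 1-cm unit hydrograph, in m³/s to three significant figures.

U_p ≈ 201 m³/s

Direct runoff: 0.0, 23.0, 76.0, 102.0, 173.0, 241.0, 181.0, 136.0, 0.0 m³/s; ΣQ_DR = 932.0 m³/s, peak = 241.0 m³/s.
Runoff depth d = ΣQ_DR·Δt / A = 932.0 × 1800 / (140 km²) = 11.98 mm.
The 1-cm UH is the DRH scaled by (10 mm)/d, so U_p = 241.0 × 10/11.98 = 201 m³/s.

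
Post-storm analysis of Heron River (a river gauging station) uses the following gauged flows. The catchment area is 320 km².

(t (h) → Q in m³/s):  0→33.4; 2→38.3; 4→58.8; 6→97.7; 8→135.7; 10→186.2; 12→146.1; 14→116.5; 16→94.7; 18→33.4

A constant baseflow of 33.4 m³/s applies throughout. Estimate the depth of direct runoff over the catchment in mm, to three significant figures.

d ≈ 13.7 mm

Direct runoff: 0.0, 4.9, 25.4, 64.3, 102.3, 152.8, 112.7, 83.1, 61.3, 0.0 m³/s; ΣQ_DR = 606.8 m³/s.
V = ΣQ_DR · Δt = 606.8 × 7200 s = 4.369 × 10^6 m³.
Over A = 320 km², depth = V / A = 13.7 mm.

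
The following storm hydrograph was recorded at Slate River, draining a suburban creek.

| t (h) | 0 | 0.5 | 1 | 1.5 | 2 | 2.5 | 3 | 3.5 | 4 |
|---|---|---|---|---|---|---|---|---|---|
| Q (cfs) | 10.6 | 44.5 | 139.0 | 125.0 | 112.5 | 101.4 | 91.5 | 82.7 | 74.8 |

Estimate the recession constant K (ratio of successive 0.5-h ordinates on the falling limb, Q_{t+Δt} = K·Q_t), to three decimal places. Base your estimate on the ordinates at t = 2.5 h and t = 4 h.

K ≈ 0.904

Using the recession-limb readings at t = 2.5 h and t = 4 h: Q falls from 101.4 to 74.8 cfs over 3 intervals.
K = (Q₂/Q₁)^(1/3) = (74.8/101.4)^(1/3) = 0.904.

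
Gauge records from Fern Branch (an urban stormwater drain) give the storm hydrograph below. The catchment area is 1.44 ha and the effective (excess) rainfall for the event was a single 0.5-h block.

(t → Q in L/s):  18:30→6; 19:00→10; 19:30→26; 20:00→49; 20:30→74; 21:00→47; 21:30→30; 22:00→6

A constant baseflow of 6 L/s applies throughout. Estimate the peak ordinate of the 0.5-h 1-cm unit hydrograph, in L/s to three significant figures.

U_p ≈ 27.2 L/s

Direct runoff: 0.0, 4.0, 20.0, 43.0, 68.0, 41.0, 24.0, 0.0 L/s; ΣQ_DR = 200.0 L/s, peak = 68.0 L/s.
Runoff depth d = ΣQ_DR·Δt / A = 200.0 × 1800 / (1.44 ha) = 25.00 mm.
The 1-cm UH is the DRH scaled by (10 mm)/d, so U_p = 68.0 × 10/25.00 = 27.2 L/s.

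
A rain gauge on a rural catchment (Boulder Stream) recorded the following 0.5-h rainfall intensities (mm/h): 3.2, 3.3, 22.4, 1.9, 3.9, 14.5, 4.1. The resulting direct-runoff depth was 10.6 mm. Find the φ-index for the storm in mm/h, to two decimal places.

φ ≈ 7.85 mm/h

Only the 2 blocks with intensity above φ contribute runoff: 22.4, 14.5 mm/h.
Σ(I−φ)·Δt = d  ⇒  (22.4+14.5 − 2φ)·0.5 = 10.6
φ = (36.90 − 10.6/0.5) / 2 = 7.85 mm/h.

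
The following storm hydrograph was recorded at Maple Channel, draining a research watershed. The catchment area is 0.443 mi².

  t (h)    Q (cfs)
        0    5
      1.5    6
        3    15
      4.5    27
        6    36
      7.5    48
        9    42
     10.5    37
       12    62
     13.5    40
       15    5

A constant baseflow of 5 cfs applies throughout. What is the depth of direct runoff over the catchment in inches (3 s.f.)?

d ≈ 1.41 in

Direct runoff: 0.0, 1.0, 10.0, 22.0, 31.0, 43.0, 37.0, 32.0, 57.0, 35.0, 0.0 cfs; ΣQ_DR = 268.0 cfs.
V = ΣQ_DR · Δt = 268.0 × 5400 s = 1.447 × 10^6 ft³.
Over A = 0.443 mi², depth = V / A = 1.41 in.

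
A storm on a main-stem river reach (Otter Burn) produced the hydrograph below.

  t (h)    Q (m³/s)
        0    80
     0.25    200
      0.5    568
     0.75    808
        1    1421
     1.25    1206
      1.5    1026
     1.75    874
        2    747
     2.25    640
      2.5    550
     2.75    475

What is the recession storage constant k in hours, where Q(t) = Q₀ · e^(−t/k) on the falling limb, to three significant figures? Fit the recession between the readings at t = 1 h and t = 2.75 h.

On the falling limb, Q drops from 1421 to 475 m³/s between t = 1 h and t = 2.75 h (Δt = 1.75 h).
k = −Δt / ln(Q₂/Q₁) = −1.75 / ln(475/1421) = 1.60 h.

k ≈ 1.60 h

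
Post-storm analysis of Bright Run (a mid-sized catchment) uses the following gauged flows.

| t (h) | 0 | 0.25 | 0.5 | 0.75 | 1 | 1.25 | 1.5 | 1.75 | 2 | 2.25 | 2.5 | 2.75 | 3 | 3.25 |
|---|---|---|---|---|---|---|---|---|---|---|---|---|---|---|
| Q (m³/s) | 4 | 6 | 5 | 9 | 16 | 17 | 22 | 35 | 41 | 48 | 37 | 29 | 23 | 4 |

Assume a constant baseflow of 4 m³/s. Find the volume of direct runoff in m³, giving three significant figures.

V ≈ 2.16 × 10^5 m³

Direct-runoff ordinates (Q − Q_b): 0.0, 2.0, 1.0, 5.0, 12.0, 13.0, 18.0, 31.0, 37.0, 44.0, 33.0, 25.0, 19.0, 0.0 m³/s.
ΣQ_DR = 240.0 m³/s.
With Δt = 0.25 h = 900 s, V = ΣQ_DR · Δt = 240.0 × 900 = 2.16 × 10^5 m³.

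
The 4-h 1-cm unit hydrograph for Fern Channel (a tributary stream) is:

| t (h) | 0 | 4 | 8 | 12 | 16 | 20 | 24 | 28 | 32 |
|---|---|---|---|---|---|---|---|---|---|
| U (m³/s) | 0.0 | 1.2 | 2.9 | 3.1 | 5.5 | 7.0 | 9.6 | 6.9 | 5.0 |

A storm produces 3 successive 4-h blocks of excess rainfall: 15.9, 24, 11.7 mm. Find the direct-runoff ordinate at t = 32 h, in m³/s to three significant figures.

Q ≈ 35.7 m³/s

By discrete convolution, Q_j = Σ (P_i / 10 mm) · U_{j−i}.
At t = 32 h (j=8): Q = (15.9/10)·5.0 + (24/10)·6.9 + (11.7/10)·9.6 = 35.7 m³/s.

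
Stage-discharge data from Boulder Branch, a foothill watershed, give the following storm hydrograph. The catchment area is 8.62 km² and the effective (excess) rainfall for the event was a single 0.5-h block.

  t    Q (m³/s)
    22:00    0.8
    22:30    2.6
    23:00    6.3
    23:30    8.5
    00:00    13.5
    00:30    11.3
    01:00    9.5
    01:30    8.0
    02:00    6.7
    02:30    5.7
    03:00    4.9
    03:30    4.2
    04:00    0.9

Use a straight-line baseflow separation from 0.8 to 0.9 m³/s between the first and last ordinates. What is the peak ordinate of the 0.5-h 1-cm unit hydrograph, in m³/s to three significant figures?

Direct runoff: 0.00, 1.79, 5.48, 7.67, 12.67, 10.46, 8.65, 7.14, 5.83, 4.83, 4.02, 3.31, 0.00 m³/s; ΣQ_DR = 71.85 m³/s, peak = 12.67 m³/s.
Runoff depth d = ΣQ_DR·Δt / A = 71.85 × 1800 / (8.62 km²) = 15.00 mm.
The 1-cm UH is the DRH scaled by (10 mm)/d, so U_p = 12.67 × 10/15.00 = 8.44 m³/s.

U_p ≈ 8.44 m³/s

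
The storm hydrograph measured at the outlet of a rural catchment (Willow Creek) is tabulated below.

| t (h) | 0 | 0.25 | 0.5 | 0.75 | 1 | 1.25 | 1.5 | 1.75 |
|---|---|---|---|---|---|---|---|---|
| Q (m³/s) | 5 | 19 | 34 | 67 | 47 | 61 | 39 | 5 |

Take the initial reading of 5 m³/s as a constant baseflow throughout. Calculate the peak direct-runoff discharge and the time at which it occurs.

Q_p = 62.0 m³/s at t = 0.75 h

Subtracting baseflow gives direct-runoff ordinates: 0.0, 14.0, 29.0, 62.0, 42.0, 56.0, 34.0, 0.0 m³/s.
The maximum is 62.0 m³/s, occurring at the reading for t = 0.75 h.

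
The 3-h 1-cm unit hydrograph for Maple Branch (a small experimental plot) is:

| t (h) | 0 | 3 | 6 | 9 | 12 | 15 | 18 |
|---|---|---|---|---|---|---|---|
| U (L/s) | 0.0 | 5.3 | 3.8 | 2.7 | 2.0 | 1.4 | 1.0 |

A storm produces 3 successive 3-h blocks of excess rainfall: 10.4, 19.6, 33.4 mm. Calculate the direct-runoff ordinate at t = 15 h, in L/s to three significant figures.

By discrete convolution, Q_j = Σ (P_i / 10 mm) · U_{j−i}.
At t = 15 h (j=5): Q = (10.4/10)·1.4 + (19.6/10)·2.0 + (33.4/10)·2.7 = 14.4 L/s.

Q ≈ 14.4 L/s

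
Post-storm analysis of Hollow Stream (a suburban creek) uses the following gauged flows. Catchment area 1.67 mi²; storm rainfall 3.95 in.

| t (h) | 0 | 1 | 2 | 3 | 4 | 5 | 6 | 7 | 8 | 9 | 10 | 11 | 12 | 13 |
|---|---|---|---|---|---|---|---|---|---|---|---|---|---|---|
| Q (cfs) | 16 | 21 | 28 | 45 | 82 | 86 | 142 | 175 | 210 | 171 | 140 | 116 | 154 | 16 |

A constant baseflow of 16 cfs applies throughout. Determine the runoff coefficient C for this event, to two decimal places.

ΣQ_DR = 1178 cfs; V = ΣQ_DR·Δt = 4.241 × 10^6 ft³.
Runoff depth d = V / A = 1.093 in.
C = d / P = 1.093 / 3.95 = 0.28.

C ≈ 0.28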